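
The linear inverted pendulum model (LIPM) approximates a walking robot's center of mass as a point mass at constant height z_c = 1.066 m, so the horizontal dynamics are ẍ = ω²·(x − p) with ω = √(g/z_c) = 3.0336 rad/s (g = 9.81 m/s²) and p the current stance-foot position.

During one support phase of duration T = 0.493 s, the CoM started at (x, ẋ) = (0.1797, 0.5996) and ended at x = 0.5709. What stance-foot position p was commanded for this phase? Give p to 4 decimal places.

ωT = 3.0336·0.493 = 1.495565; cosh(ωT) = 2.342989, sinh(ωT) = 2.118867
x(T) = p + (x₀−p)·cosh(ωT) + (ẋ₀/ω)·sinh(ωT) ⇒ p·(1 − cosh) = x(T) − x₀·cosh − (ẋ₀/ω)·sinh
numerator   = 0.5709 − (0.1797)·2.342989 − (0.5996/3.0336)·2.118867 = -0.268935
denominator = 1 − 2.342989 = -1.342989
p = -0.268935 / -1.342989 = 0.2003

p = 0.2003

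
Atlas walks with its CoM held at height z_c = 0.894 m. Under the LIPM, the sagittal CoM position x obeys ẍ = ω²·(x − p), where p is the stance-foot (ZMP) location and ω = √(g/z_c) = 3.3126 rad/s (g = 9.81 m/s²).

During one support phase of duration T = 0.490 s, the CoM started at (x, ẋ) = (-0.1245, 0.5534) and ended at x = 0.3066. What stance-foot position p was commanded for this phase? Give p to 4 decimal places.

p = -0.1393

ωT = 3.3126·0.490 = 1.623174; cosh(ωT) = 2.633213, sinh(ωT) = 2.435941
x(T) = p + (x₀−p)·cosh(ωT) + (ẋ₀/ω)·sinh(ωT) ⇒ p·(1 − cosh) = x(T) − x₀·cosh − (ẋ₀/ω)·sinh
numerator   = 0.3066 − (-0.1245)·2.633213 − (0.5534/3.3126)·2.435941 = 0.227489
denominator = 1 − 2.633213 = -1.633213
p = 0.227489 / -1.633213 = -0.1393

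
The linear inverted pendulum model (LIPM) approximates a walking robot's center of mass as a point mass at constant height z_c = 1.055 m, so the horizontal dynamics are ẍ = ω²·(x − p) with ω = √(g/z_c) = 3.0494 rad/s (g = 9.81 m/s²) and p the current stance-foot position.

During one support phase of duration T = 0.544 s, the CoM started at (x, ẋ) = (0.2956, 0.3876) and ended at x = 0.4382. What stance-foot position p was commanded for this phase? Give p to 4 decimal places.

p = 0.3997

ωT = 3.0494·0.544 = 1.658874; cosh(ωT) = 2.721872, sinh(ωT) = 2.531518
x(T) = p + (x₀−p)·cosh(ωT) + (ẋ₀/ω)·sinh(ωT) ⇒ p·(1 − cosh) = x(T) − x₀·cosh − (ẋ₀/ω)·sinh
numerator   = 0.4382 − (0.2956)·2.721872 − (0.3876/3.0494)·2.531518 = -0.688159
denominator = 1 − 2.721872 = -1.721872
p = -0.688159 / -1.721872 = 0.3997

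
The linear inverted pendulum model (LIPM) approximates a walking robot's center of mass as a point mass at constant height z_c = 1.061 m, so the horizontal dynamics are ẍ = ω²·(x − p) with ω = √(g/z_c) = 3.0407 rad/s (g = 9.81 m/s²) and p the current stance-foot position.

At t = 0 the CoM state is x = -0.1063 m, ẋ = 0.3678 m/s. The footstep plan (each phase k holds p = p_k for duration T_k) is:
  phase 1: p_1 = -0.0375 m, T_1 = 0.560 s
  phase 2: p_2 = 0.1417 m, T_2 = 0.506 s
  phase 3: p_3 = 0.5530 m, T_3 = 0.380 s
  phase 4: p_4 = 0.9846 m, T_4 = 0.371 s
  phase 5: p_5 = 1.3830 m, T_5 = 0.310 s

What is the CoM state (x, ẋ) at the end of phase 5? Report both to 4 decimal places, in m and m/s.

x = 0.1500, ẋ = -3.0567

phase 1: p=-0.0375, T=0.560, ωT=1.702792, cosh=2.835713, sinh=2.653539; start (x,ẋ)=(-0.106300, 0.367800) → end (x,ẋ)=(0.088372, 0.487855)
phase 2: p=0.1417, T=0.506, ωT=1.538594, cosh=2.436360, sinh=2.221677; start (x,ẋ)=(0.088372, 0.487855) → end (x,ẋ)=(0.368224, 0.828337)
phase 3: p=0.5530, T=0.380, ωT=1.155466, cosh=1.745207, sinh=1.430296; start (x,ẋ)=(0.368224, 0.828337) → end (x,ẋ)=(0.620164, 0.642008)
phase 4: p=0.9846, T=0.371, ωT=1.128100, cosh=1.706714, sinh=1.383066; start (x,ẋ)=(0.620164, 0.642008) → end (x,ẋ)=(0.654630, -0.436909)
phase 5: p=1.3830, T=0.310, ωT=0.942617, cosh=1.478148, sinh=1.088541; start (x,ẋ)=(0.654630, -0.436909) → end (x,ẋ)=(0.149951, -3.056669)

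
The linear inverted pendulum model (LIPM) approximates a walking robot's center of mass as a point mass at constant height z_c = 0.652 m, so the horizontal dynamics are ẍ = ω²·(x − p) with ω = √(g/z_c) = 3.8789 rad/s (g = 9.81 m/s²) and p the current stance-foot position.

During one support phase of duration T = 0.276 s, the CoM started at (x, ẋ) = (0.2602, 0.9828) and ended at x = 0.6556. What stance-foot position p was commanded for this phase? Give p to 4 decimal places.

ωT = 3.8789·0.276 = 1.070576; cosh(ωT) = 1.629936, sinh(ωT) = 1.287125
x(T) = p + (x₀−p)·cosh(ωT) + (ẋ₀/ω)·sinh(ωT) ⇒ p·(1 − cosh) = x(T) − x₀·cosh − (ẋ₀/ω)·sinh
numerator   = 0.6556 − (0.2602)·1.629936 − (0.9828/3.8789)·1.287125 = -0.094629
denominator = 1 − 1.629936 = -0.629936
p = -0.094629 / -0.629936 = 0.1502

p = 0.1502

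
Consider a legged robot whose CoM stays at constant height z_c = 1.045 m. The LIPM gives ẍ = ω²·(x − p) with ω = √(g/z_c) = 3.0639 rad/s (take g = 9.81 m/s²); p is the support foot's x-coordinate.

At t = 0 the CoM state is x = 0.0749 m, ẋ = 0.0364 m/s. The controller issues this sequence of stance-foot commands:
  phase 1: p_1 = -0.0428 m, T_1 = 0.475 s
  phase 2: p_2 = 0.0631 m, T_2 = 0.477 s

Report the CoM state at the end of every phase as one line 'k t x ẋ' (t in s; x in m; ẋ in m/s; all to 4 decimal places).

1 0.4750 0.2472 0.8130
2 0.9520 1.0228 2.9982

phase 1: p=-0.0428, T=0.475, ωT=1.455352, cosh=2.259656, sinh=2.026338; start (x,ẋ)=(0.074900, 0.036400) → end (x,ẋ)=(0.247235, 0.812992)
phase 2: p=0.0631, T=0.477, ωT=1.461480, cosh=2.272116, sinh=2.040223; start (x,ẋ)=(0.247235, 0.812992) → end (x,ẋ)=(1.022840, 2.998246)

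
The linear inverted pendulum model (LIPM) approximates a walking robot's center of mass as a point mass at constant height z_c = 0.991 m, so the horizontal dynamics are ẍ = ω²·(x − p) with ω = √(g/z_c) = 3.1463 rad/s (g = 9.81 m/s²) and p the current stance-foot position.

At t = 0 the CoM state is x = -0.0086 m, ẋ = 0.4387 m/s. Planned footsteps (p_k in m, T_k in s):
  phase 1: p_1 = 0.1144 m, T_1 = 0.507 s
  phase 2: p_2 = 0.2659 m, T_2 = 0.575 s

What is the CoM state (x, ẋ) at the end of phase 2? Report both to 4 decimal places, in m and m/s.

phase 1: p=0.1144, T=0.507, ωT=1.595174, cosh=2.566030, sinh=2.363157; start (x,ẋ)=(-0.008600, 0.438700) → end (x,ẋ)=(0.128282, 0.211188)
phase 2: p=0.2659, T=0.575, ωT=1.809122, cosh=3.134443, sinh=2.970645; start (x,ẋ)=(0.128282, 0.211188) → end (x,ẋ)=(0.033941, -0.624298)

x = 0.0339, ẋ = -0.6243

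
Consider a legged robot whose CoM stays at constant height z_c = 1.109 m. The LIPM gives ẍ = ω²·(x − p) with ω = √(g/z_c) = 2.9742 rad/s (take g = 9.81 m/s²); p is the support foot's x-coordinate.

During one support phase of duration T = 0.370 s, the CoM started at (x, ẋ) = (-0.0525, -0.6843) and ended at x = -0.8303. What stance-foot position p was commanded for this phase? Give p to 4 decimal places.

p = 0.6504

ωT = 2.9742·0.370 = 1.100454; cosh(ωT) = 1.669125, sinh(ωT) = 1.336405
x(T) = p + (x₀−p)·cosh(ωT) + (ẋ₀/ω)·sinh(ωT) ⇒ p·(1 − cosh) = x(T) − x₀·cosh − (ẋ₀/ω)·sinh
numerator   = -0.8303 − (-0.0525)·1.669125 − (-0.6843/2.9742)·1.336405 = -0.435193
denominator = 1 − 1.669125 = -0.669125
p = -0.435193 / -0.669125 = 0.6504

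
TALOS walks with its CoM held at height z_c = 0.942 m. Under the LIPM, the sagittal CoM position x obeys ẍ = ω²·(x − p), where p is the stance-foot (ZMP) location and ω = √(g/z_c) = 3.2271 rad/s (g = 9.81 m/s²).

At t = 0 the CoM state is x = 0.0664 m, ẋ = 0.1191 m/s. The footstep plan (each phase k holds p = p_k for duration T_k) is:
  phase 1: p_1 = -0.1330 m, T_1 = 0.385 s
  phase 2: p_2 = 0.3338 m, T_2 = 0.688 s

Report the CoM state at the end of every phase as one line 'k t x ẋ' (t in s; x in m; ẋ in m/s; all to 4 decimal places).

1 0.3850 0.2997 1.2451
2 1.0730 1.9308 5.3009

phase 1: p=-0.1330, T=0.385, ωT=1.242433, cosh=1.876357, sinh=1.587676; start (x,ẋ)=(0.066400, 0.119100) → end (x,ẋ)=(0.299741, 1.245118)
phase 2: p=0.3338, T=0.688, ωT=2.220245, cosh=4.659084, sinh=4.550501; start (x,ẋ)=(0.299741, 1.245118) → end (x,ẋ)=(1.930843, 5.300949)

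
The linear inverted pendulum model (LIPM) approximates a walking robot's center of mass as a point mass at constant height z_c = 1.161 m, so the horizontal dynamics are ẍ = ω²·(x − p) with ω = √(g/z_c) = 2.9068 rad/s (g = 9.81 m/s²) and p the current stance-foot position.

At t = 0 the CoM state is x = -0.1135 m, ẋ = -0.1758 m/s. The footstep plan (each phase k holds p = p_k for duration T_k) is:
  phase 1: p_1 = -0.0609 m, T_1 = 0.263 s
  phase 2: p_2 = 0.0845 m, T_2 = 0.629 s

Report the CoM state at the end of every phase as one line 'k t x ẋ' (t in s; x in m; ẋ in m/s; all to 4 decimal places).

phase 1: p=-0.0609, T=0.263, ωT=0.764488, cosh=1.306734, sinh=0.841162; start (x,ẋ)=(-0.113500, -0.175800) → end (x,ẋ)=(-0.180507, -0.358335)
phase 2: p=0.0845, T=0.629, ωT=1.828377, cosh=3.192226, sinh=3.031552; start (x,ẋ)=(-0.180507, -0.358335) → end (x,ẋ)=(-1.135176, -3.479158)

1 0.2630 -0.1805 -0.3583
2 0.8920 -1.1352 -3.4792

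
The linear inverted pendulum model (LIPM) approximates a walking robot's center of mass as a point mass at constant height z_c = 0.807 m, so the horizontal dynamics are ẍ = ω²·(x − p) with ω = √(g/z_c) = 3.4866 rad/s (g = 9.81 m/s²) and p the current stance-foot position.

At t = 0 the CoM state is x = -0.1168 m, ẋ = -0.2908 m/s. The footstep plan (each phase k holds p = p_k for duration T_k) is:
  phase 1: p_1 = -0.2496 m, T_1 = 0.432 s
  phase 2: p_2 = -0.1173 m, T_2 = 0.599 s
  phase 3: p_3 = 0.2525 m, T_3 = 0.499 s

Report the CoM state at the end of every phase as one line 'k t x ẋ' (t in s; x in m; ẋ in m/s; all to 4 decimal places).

phase 1: p=-0.2496, T=0.432, ωT=1.506211, cosh=2.365680, sinh=2.143932; start (x,ẋ)=(-0.116800, -0.290800) → end (x,ẋ)=(-0.114252, 0.304745)
phase 2: p=-0.1173, T=0.599, ωT=2.088473, cosh=4.098229, sinh=3.974353; start (x,ẋ)=(-0.114252, 0.304745) → end (x,ẋ)=(0.242566, 1.291144)
phase 3: p=0.2525, T=0.499, ωT=1.739813, cosh=2.935917, sinh=2.760364; start (x,ẋ)=(0.242566, 1.291144) → end (x,ẋ)=(1.245542, 3.695086)

1 0.4320 -0.1143 0.3047
2 1.0310 0.2426 1.2911
3 1.5300 1.2455 3.6951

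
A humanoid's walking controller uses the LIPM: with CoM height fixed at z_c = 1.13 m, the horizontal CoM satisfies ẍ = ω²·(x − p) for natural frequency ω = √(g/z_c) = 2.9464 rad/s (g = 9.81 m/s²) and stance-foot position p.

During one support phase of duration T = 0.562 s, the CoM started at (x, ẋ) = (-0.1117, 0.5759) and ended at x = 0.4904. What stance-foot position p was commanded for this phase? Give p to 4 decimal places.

p = -0.1752

ωT = 2.9464·0.562 = 1.655877; cosh(ωT) = 2.714297, sinh(ωT) = 2.523373
x(T) = p + (x₀−p)·cosh(ωT) + (ẋ₀/ω)·sinh(ωT) ⇒ p·(1 − cosh) = x(T) − x₀·cosh − (ẋ₀/ω)·sinh
numerator   = 0.4904 − (-0.1117)·2.714297 − (0.5759/2.9464)·2.523373 = 0.300371
denominator = 1 − 2.714297 = -1.714297
p = 0.300371 / -1.714297 = -0.1752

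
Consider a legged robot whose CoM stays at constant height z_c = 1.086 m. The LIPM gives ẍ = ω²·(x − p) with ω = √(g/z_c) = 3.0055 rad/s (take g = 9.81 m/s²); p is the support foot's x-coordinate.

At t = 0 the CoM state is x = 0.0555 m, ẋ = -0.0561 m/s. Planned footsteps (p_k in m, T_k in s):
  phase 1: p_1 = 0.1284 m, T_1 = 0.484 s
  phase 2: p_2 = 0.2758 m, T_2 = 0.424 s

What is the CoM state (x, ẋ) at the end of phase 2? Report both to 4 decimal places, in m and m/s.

phase 1: p=0.1284, T=0.484, ωT=1.454662, cosh=2.258257, sinh=2.024778; start (x,ẋ)=(0.055500, -0.056100) → end (x,ẋ)=(-0.074021, -0.570319)
phase 2: p=0.2758, T=0.424, ωT=1.274332, cosh=1.927965, sinh=1.648347; start (x,ẋ)=(-0.074021, -0.570319) → end (x,ẋ)=(-0.711430, -2.832606)

x = -0.7114, ẋ = -2.8326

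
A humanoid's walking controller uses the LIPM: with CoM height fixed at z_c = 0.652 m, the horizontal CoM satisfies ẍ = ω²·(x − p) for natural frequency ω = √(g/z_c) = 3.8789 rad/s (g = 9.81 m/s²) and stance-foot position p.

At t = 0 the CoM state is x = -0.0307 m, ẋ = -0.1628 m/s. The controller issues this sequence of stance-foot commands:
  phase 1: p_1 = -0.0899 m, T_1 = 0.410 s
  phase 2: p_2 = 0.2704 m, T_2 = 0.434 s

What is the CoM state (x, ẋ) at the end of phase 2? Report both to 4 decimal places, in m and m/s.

x = -0.5036, ẋ = -2.7574

phase 1: p=-0.0899, T=0.410, ωT=1.590349, cosh=2.554658, sinh=2.350803; start (x,ẋ)=(-0.030700, -0.162800) → end (x,ẋ)=(-0.037329, 0.123919)
phase 2: p=0.2704, T=0.434, ωT=1.683443, cosh=2.784896, sinh=2.599163; start (x,ẋ)=(-0.037329, 0.123919) → end (x,ẋ)=(-0.503558, -2.757390)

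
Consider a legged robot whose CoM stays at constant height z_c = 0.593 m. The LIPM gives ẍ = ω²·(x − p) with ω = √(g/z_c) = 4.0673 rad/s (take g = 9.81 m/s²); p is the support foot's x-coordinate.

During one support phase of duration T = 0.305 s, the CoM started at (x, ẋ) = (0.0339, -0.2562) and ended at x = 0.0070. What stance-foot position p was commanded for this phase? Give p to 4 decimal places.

ωT = 4.0673·0.305 = 1.240527; cosh(ωT) = 1.873333, sinh(ωT) = 1.584101
x(T) = p + (x₀−p)·cosh(ωT) + (ẋ₀/ω)·sinh(ωT) ⇒ p·(1 − cosh) = x(T) − x₀·cosh − (ẋ₀/ω)·sinh
numerator   = 0.0070 − (0.0339)·1.873333 − (-0.2562/4.0673)·1.584101 = 0.043277
denominator = 1 − 1.873333 = -0.873333
p = 0.043277 / -0.873333 = -0.0496

p = -0.0496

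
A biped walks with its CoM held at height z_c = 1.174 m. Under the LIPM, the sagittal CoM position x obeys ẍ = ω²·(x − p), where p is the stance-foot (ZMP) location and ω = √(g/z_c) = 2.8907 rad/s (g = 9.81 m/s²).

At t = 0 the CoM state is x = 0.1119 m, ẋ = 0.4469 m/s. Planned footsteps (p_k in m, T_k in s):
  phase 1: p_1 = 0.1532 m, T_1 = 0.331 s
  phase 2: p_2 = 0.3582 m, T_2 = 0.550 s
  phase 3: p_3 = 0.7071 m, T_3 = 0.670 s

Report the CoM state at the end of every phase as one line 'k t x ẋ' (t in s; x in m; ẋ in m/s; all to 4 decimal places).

1 0.3310 0.2631 0.5351
2 0.8810 0.5502 0.7202
3 1.5510 0.9976 1.0091

phase 1: p=0.1532, T=0.331, ωT=0.956822, cosh=1.493760, sinh=1.109649; start (x,ẋ)=(0.111900, 0.446900) → end (x,ẋ)=(0.263059, 0.535085)
phase 2: p=0.3582, T=0.550, ωT=1.589885, cosh=2.553567, sinh=2.349618; start (x,ẋ)=(0.263059, 0.535085) → end (x,ẋ)=(0.550178, 0.720171)
phase 3: p=0.7071, T=0.670, ωT=1.936769, cosh=3.540236, sinh=3.396067; start (x,ẋ)=(0.550178, 0.720171) → end (x,ẋ)=(0.997632, 1.009065)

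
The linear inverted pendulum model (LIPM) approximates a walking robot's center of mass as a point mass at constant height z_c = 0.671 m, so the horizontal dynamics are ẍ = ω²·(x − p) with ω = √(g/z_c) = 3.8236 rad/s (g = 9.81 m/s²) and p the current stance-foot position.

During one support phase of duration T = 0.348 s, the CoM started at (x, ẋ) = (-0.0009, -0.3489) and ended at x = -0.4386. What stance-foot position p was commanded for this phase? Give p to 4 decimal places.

p = 0.2698

ωT = 3.8236·0.348 = 1.330613; cosh(ωT) = 2.023838, sinh(ωT) = 1.759523
x(T) = p + (x₀−p)·cosh(ωT) + (ẋ₀/ω)·sinh(ωT) ⇒ p·(1 − cosh) = x(T) − x₀·cosh − (ẋ₀/ω)·sinh
numerator   = -0.4386 − (-0.0009)·2.023838 − (-0.3489/3.8236)·1.759523 = -0.276224
denominator = 1 − 2.023838 = -1.023838
p = -0.276224 / -1.023838 = 0.2698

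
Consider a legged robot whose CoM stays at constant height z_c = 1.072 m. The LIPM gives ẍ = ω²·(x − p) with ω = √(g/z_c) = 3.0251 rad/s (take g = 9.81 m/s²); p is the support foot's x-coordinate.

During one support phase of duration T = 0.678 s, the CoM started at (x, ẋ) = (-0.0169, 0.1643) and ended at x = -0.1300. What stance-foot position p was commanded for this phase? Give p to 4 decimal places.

p = 0.0918

ωT = 3.0251·0.678 = 2.051018; cosh(ωT) = 3.952208, sinh(ωT) = 3.823604
x(T) = p + (x₀−p)·cosh(ωT) + (ẋ₀/ω)·sinh(ωT) ⇒ p·(1 − cosh) = x(T) − x₀·cosh − (ẋ₀/ω)·sinh
numerator   = -0.1300 − (-0.0169)·3.952208 − (0.1643/3.0251)·3.823604 = -0.270876
denominator = 1 − 3.952208 = -2.952208
p = -0.270876 / -2.952208 = 0.0918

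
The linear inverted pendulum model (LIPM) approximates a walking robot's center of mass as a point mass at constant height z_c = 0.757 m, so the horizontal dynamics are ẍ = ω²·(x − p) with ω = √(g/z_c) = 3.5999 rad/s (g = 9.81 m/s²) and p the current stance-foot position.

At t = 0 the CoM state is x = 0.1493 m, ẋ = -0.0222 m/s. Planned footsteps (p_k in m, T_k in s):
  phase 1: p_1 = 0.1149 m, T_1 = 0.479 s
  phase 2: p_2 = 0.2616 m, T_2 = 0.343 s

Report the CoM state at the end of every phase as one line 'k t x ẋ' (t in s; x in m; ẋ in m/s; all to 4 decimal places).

phase 1: p=0.1149, T=0.479, ωT=1.724352, cosh=2.893587, sinh=2.715299; start (x,ẋ)=(0.149300, -0.022200) → end (x,ẋ)=(0.197695, 0.272016)
phase 2: p=0.2616, T=0.343, ωT=1.234766, cosh=1.864238, sinh=1.573335; start (x,ẋ)=(0.197695, 0.272016) → end (x,ẋ)=(0.261349, 0.145151)

1 0.4790 0.1977 0.2720
2 0.8220 0.2613 0.1452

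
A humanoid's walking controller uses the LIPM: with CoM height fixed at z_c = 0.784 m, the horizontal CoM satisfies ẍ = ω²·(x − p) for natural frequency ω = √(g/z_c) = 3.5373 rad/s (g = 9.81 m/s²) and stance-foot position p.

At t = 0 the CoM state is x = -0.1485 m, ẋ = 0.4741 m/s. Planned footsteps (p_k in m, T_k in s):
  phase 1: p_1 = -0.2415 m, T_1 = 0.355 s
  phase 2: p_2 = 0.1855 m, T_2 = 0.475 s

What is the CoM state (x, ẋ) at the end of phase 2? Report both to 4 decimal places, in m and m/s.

phase 1: p=-0.2415, T=0.355, ωT=1.255742, cosh=1.897652, sinh=1.612788; start (x,ẋ)=(-0.148500, 0.474100) → end (x,ẋ)=(0.151142, 1.430234)
phase 2: p=0.1855, T=0.475, ωT=1.680217, cosh=2.776528, sinh=2.590195; start (x,ẋ)=(0.151142, 1.430234) → end (x,ẋ)=(1.137395, 3.656284)

x = 1.1374, ẋ = 3.6563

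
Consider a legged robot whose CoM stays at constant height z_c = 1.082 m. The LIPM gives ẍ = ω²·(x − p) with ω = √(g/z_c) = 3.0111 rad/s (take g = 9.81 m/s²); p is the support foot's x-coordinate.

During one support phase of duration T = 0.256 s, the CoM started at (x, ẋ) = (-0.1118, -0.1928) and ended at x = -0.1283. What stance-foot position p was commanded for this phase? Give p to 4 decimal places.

ωT = 3.0111·0.256 = 0.770842; cosh(ωT) = 1.312104, sinh(ωT) = 0.849481
x(T) = p + (x₀−p)·cosh(ωT) + (ẋ₀/ω)·sinh(ωT) ⇒ p·(1 − cosh) = x(T) − x₀·cosh − (ẋ₀/ω)·sinh
numerator   = -0.1283 − (-0.1118)·1.312104 − (-0.1928/3.0111)·0.849481 = 0.072785
denominator = 1 − 1.312104 = -0.312104
p = 0.072785 / -0.312104 = -0.2332

p = -0.2332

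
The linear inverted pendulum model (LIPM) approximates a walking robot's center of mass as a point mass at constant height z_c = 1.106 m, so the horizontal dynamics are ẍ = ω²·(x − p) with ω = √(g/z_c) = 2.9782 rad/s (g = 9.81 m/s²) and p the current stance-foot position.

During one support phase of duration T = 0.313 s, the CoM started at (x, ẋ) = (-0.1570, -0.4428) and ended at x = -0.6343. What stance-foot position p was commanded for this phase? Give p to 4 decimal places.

p = 0.5236

ωT = 2.9782·0.313 = 0.932177; cosh(ωT) = 1.466864, sinh(ωT) = 1.073168
x(T) = p + (x₀−p)·cosh(ωT) + (ẋ₀/ω)·sinh(ωT) ⇒ p·(1 − cosh) = x(T) − x₀·cosh − (ẋ₀/ω)·sinh
numerator   = -0.6343 − (-0.1570)·1.466864 − (-0.4428/2.9782)·1.073168 = -0.244443
denominator = 1 − 1.466864 = -0.466864
p = -0.244443 / -0.466864 = 0.5236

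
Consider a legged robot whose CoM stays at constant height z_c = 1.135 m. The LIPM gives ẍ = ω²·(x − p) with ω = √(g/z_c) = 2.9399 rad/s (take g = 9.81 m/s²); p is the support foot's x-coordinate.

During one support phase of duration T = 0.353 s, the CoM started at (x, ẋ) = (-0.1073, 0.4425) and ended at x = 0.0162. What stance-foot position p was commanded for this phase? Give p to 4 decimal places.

ωT = 2.9399·0.353 = 1.037785; cosh(ωT) = 1.588597, sinh(ωT) = 1.234359
x(T) = p + (x₀−p)·cosh(ωT) + (ẋ₀/ω)·sinh(ωT) ⇒ p·(1 − cosh) = x(T) − x₀·cosh − (ẋ₀/ω)·sinh
numerator   = 0.0162 − (-0.1073)·1.588597 − (0.4425/2.9399)·1.234359 = 0.000867
denominator = 1 − 1.588597 = -0.588597
p = 0.000867 / -0.588597 = -0.0015

p = -0.0015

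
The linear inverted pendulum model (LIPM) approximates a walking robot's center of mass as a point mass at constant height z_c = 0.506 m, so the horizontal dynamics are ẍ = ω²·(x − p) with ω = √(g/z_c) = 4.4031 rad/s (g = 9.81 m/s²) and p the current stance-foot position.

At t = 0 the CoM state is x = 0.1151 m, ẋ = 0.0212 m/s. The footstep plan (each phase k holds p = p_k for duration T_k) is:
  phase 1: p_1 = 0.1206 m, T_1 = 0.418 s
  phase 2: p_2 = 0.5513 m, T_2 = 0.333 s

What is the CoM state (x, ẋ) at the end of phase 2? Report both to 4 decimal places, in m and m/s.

phase 1: p=0.1206, T=0.418, ωT=1.840496, cosh=3.229200, sinh=3.070461; start (x,ẋ)=(0.115100, 0.021200) → end (x,ẋ)=(0.117623, -0.005898)
phase 2: p=0.5513, T=0.333, ωT=1.466232, cosh=2.281836, sinh=2.051043; start (x,ẋ)=(0.117623, -0.005898) → end (x,ẋ)=(-0.441028, -3.929973)

x = -0.4410, ẋ = -3.9300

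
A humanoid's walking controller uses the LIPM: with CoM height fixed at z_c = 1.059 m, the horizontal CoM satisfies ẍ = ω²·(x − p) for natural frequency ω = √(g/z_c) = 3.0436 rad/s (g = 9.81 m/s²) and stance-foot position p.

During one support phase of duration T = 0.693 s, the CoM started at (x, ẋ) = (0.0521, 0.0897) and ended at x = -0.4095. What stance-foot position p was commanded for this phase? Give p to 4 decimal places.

p = 0.2348

ωT = 3.0436·0.693 = 2.109215; cosh(ωT) = 4.181550, sinh(ωT) = 4.060217
x(T) = p + (x₀−p)·cosh(ωT) + (ẋ₀/ω)·sinh(ωT) ⇒ p·(1 − cosh) = x(T) − x₀·cosh − (ẋ₀/ω)·sinh
numerator   = -0.4095 − (0.0521)·4.181550 − (0.0897/3.0436)·4.060217 = -0.747020
denominator = 1 − 4.181550 = -3.181550
p = -0.747020 / -3.181550 = 0.2348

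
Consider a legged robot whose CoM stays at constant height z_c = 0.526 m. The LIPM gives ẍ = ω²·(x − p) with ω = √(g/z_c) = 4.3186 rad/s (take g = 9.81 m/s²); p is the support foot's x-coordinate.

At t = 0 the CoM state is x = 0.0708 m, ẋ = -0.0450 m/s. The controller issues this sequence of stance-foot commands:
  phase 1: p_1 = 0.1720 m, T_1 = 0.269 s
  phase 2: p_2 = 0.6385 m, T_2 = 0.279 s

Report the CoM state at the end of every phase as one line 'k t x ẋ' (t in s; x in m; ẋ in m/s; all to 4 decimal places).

phase 1: p=0.1720, T=0.269, ωT=1.161703, cosh=1.754162, sinh=1.441209; start (x,ẋ)=(0.070800, -0.045000) → end (x,ẋ)=(-0.020539, -0.708807)
phase 2: p=0.6385, T=0.279, ωT=1.204889, cosh=1.818058, sinh=1.518332; start (x,ẋ)=(-0.020539, -0.708807) → end (x,ẋ)=(-0.808872, -5.610015)

1 0.2690 -0.0205 -0.7088
2 0.5480 -0.8089 -5.6100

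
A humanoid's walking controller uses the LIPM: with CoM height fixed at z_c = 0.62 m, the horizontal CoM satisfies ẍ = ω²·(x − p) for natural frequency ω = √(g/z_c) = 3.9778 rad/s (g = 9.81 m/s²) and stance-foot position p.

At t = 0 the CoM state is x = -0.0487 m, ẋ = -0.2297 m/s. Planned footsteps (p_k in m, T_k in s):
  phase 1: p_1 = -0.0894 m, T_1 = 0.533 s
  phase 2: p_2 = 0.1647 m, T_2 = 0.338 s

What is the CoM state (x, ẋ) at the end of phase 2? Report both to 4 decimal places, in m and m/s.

x = -0.6267, ẋ = -2.8968

phase 1: p=-0.0894, T=0.533, ωT=2.120167, cosh=4.226272, sinh=4.106260; start (x,ẋ)=(-0.048700, -0.229700) → end (x,ẋ)=(-0.154509, -0.305986)
phase 2: p=0.1647, T=0.338, ωT=1.344496, cosh=2.048463, sinh=1.787792; start (x,ẋ)=(-0.154509, -0.305986) → end (x,ẋ)=(-0.626710, -2.896846)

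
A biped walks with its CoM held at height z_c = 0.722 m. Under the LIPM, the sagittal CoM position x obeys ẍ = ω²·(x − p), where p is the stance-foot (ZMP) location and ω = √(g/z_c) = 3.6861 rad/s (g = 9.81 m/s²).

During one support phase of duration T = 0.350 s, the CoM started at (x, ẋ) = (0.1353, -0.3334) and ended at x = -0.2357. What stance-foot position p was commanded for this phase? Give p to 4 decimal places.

ωT = 3.6861·0.350 = 1.290135; cosh(ωT) = 1.954255, sinh(ωT) = 1.679022
x(T) = p + (x₀−p)·cosh(ωT) + (ẋ₀/ω)·sinh(ωT) ⇒ p·(1 − cosh) = x(T) − x₀·cosh − (ẋ₀/ω)·sinh
numerator   = -0.2357 − (0.1353)·1.954255 − (-0.3334/3.6861)·1.679022 = -0.348247
denominator = 1 − 1.954255 = -0.954255
p = -0.348247 / -0.954255 = 0.3649

p = 0.3649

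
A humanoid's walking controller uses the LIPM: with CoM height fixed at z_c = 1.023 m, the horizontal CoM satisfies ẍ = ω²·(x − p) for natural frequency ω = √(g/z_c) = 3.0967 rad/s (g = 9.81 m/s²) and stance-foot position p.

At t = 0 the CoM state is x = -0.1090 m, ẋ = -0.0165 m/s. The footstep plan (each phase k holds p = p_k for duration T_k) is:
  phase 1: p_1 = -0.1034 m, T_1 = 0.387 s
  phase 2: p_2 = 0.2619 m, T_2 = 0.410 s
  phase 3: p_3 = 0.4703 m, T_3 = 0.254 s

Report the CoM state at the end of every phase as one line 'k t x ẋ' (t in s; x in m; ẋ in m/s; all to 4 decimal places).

phase 1: p=-0.1034, T=0.387, ωT=1.198423, cosh=1.808277, sinh=1.506608; start (x,ẋ)=(-0.109000, -0.016500) → end (x,ẋ)=(-0.121554, -0.055963)
phase 2: p=0.2619, T=0.410, ωT=1.269647, cosh=1.920263, sinh=1.639333; start (x,ẋ)=(-0.121554, -0.055963) → end (x,ẋ)=(-0.504058, -2.054077)
phase 3: p=0.4703, T=0.254, ωT=0.786562, cosh=1.325621, sinh=0.870213; start (x,ẋ)=(-0.504058, -2.054077) → end (x,ẋ)=(-1.398552, -5.348616)

1 0.3870 -0.1216 -0.0560
2 0.7970 -0.5041 -2.0541
3 1.0510 -1.3986 -5.3486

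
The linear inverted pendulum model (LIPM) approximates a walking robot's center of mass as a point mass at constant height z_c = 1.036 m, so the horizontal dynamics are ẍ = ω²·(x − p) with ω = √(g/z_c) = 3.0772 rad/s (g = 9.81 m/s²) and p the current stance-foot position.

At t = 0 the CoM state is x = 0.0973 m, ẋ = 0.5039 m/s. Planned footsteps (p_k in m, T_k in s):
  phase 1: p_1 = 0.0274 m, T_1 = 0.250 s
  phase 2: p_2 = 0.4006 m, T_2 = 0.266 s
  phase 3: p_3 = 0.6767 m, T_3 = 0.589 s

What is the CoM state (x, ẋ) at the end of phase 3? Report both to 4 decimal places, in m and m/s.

x = 0.7037, ẋ = 0.3143

phase 1: p=0.0274, T=0.250, ωT=0.769300, cosh=1.310796, sinh=0.847459; start (x,ẋ)=(0.097300, 0.503900) → end (x,ẋ)=(0.257798, 0.842795)
phase 2: p=0.4006, T=0.266, ωT=0.818535, cosh=1.354127, sinh=0.913050; start (x,ẋ)=(0.257798, 0.842795) → end (x,ẋ)=(0.457298, 0.740031)
phase 3: p=0.6767, T=0.589, ωT=1.812471, cosh=3.144407, sinh=2.981157; start (x,ẋ)=(0.457298, 0.740031) → end (x,ẋ)=(0.703745, 0.314250)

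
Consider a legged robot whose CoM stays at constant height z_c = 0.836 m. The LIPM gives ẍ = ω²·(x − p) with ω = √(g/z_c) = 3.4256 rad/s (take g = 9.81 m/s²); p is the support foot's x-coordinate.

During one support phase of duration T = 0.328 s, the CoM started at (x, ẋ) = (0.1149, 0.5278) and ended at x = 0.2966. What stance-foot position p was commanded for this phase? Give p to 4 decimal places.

ωT = 3.4256·0.328 = 1.123597; cosh(ωT) = 1.700503, sinh(ωT) = 1.375395
x(T) = p + (x₀−p)·cosh(ωT) + (ẋ₀/ω)·sinh(ωT) ⇒ p·(1 − cosh) = x(T) − x₀·cosh − (ẋ₀/ω)·sinh
numerator   = 0.2966 − (0.1149)·1.700503 − (0.5278/3.4256)·1.375395 = -0.110702
denominator = 1 − 1.700503 = -0.700503
p = -0.110702 / -0.700503 = 0.1580

p = 0.1580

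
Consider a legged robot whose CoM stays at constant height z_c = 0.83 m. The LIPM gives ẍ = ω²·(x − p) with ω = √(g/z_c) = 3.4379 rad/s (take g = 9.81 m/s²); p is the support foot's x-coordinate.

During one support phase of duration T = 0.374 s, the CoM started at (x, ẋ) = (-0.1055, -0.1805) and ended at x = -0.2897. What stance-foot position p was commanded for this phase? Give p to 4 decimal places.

p = -0.0036

ωT = 3.4379·0.374 = 1.285775; cosh(ωT) = 1.946953, sinh(ωT) = 1.670516
x(T) = p + (x₀−p)·cosh(ωT) + (ẋ₀/ω)·sinh(ωT) ⇒ p·(1 − cosh) = x(T) − x₀·cosh − (ẋ₀/ω)·sinh
numerator   = -0.2897 − (-0.1055)·1.946953 − (-0.1805/3.4379)·1.670516 = 0.003411
denominator = 1 − 1.946953 = -0.946953
p = 0.003411 / -0.946953 = -0.0036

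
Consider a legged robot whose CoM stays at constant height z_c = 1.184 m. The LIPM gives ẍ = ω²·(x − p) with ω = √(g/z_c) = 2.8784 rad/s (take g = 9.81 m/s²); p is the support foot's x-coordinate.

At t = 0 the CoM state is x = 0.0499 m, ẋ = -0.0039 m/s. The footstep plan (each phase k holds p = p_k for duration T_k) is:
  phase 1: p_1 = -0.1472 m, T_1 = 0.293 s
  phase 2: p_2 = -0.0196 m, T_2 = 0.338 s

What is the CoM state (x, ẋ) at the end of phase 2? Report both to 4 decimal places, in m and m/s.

phase 1: p=-0.1472, T=0.293, ωT=0.843371, cosh=1.377223, sinh=0.946966; start (x,ẋ)=(0.049900, -0.003900) → end (x,ẋ)=(0.122968, 0.531873)
phase 2: p=-0.0196, T=0.338, ωT=0.972899, cosh=1.511795, sinh=1.133809; start (x,ẋ)=(0.122968, 0.531873) → end (x,ẋ)=(0.405439, 1.269361)

x = 0.4054, ẋ = 1.2694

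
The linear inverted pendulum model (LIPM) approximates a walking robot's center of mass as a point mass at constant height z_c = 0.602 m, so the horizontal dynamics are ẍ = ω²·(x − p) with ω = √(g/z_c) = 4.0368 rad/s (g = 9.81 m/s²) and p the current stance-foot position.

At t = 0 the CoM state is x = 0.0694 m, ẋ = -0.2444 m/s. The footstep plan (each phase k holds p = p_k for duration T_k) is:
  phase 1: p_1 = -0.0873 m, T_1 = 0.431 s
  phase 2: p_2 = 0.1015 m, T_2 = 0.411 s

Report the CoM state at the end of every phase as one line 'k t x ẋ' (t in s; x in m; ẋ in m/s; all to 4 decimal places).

phase 1: p=-0.0873, T=0.431, ωT=1.739861, cosh=2.936048, sinh=2.760503; start (x,ẋ)=(0.069400, -0.244400) → end (x,ẋ)=(0.205650, 1.028632)
phase 2: p=0.1015, T=0.411, ωT=1.659125, cosh=2.722508, sinh=2.532202; start (x,ẋ)=(0.205650, 1.028632) → end (x,ẋ)=(1.030288, 3.865074)

1 0.4310 0.2056 1.0286
2 0.8420 1.0303 3.8651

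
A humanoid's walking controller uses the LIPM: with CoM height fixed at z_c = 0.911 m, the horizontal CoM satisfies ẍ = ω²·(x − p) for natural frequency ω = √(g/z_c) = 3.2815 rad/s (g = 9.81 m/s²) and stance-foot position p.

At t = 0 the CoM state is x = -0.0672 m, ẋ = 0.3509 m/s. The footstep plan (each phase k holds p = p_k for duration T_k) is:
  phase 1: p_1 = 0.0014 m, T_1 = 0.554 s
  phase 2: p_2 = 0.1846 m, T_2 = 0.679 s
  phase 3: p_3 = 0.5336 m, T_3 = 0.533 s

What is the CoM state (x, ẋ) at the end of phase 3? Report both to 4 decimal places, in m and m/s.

phase 1: p=0.0014, T=0.554, ωT=1.817951, cosh=3.160792, sinh=2.998434; start (x,ẋ)=(-0.067200, 0.350900) → end (x,ẋ)=(0.105201, 0.434142)
phase 2: p=0.1846, T=0.679, ωT=2.228139, cosh=4.695150, sinh=4.587421; start (x,ẋ)=(0.105201, 0.434142) → end (x,ẋ)=(0.418723, 0.843112)
phase 3: p=0.5336, T=0.533, ωT=1.749040, cosh=2.961509, sinh=2.787569; start (x,ẋ)=(0.418723, 0.843112) → end (x,ẋ)=(0.909596, 1.446055)

x = 0.9096, ẋ = 1.4461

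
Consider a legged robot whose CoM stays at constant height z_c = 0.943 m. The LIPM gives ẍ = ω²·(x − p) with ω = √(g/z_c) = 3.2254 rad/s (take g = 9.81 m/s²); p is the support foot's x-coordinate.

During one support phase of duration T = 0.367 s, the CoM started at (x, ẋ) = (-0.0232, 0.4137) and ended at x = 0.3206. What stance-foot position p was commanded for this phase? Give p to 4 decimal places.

ωT = 3.2254·0.367 = 1.183722; cosh(ωT) = 1.786323, sinh(ωT) = 1.480186
x(T) = p + (x₀−p)·cosh(ωT) + (ẋ₀/ω)·sinh(ωT) ⇒ p·(1 − cosh) = x(T) − x₀·cosh − (ẋ₀/ω)·sinh
numerator   = 0.3206 − (-0.0232)·1.786323 − (0.4137/3.2254)·1.480186 = 0.172189
denominator = 1 − 1.786323 = -0.786323
p = 0.172189 / -0.786323 = -0.2190

p = -0.2190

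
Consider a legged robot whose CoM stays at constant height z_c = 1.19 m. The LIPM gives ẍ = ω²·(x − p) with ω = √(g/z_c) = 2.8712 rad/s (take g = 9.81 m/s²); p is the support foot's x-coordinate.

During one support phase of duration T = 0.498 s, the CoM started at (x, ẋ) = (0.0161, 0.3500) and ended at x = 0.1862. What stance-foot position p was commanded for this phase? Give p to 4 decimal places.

ωT = 2.8712·0.498 = 1.429858; cosh(ωT) = 2.208724, sinh(ωT) = 1.969381
x(T) = p + (x₀−p)·cosh(ωT) + (ẋ₀/ω)·sinh(ωT) ⇒ p·(1 − cosh) = x(T) − x₀·cosh − (ẋ₀/ω)·sinh
numerator   = 0.1862 − (0.0161)·2.208724 − (0.3500/2.8712)·1.969381 = -0.089428
denominator = 1 − 2.208724 = -1.208724
p = -0.089428 / -1.208724 = 0.0740

p = 0.0740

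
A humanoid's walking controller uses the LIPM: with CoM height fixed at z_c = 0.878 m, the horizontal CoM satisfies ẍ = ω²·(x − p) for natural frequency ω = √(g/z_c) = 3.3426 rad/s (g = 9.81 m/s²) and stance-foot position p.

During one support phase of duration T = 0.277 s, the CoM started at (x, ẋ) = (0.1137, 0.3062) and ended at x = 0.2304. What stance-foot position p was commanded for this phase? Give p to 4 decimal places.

p = 0.0719

ωT = 3.3426·0.277 = 0.925900; cosh(ωT) = 1.460157, sinh(ωT) = 1.063982
x(T) = p + (x₀−p)·cosh(ωT) + (ẋ₀/ω)·sinh(ωT) ⇒ p·(1 − cosh) = x(T) − x₀·cosh − (ẋ₀/ω)·sinh
numerator   = 0.2304 − (0.1137)·1.460157 − (0.3062/3.3426)·1.063982 = -0.033086
denominator = 1 − 1.460157 = -0.460157
p = -0.033086 / -0.460157 = 0.0719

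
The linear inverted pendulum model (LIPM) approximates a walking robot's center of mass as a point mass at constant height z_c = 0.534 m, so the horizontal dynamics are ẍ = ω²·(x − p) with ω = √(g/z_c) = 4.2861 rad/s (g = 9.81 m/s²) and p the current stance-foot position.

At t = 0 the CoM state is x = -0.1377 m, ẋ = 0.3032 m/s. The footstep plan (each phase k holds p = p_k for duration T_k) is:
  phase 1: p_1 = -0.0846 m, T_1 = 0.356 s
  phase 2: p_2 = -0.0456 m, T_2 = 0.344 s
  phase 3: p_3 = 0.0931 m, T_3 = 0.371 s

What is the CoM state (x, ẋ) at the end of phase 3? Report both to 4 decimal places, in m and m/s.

phase 1: p=-0.0846, T=0.356, ωT=1.525852, cosh=2.408247, sinh=2.190811; start (x,ẋ)=(-0.137700, 0.303200) → end (x,ẋ)=(-0.057499, 0.231570)
phase 2: p=-0.0456, T=0.344, ωT=1.474418, cosh=2.298703, sinh=2.069791; start (x,ẋ)=(-0.057499, 0.231570) → end (x,ẋ)=(0.038874, 0.426747)
phase 3: p=0.0931, T=0.371, ωT=1.590143, cosh=2.554174, sinh=2.350277; start (x,ẋ)=(0.038874, 0.426747) → end (x,ẋ)=(0.188603, 0.543739)

x = 0.1886, ẋ = 0.5437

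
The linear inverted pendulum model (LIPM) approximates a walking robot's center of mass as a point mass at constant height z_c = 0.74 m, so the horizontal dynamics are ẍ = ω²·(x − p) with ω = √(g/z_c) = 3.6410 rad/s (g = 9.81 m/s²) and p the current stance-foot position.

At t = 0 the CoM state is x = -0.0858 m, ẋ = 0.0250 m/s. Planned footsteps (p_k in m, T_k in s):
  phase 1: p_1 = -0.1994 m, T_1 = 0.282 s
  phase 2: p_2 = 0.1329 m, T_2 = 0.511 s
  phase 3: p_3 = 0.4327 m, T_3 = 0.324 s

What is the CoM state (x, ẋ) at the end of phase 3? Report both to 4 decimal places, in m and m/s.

x = -0.0658, ẋ = -1.4284

phase 1: p=-0.1994, T=0.282, ωT=1.026762, cosh=1.575088, sinh=1.216923; start (x,ẋ)=(-0.085800, 0.025000) → end (x,ẋ)=(-0.012114, 0.542718)
phase 2: p=0.1329, T=0.511, ωT=1.860551, cosh=3.291432, sinh=3.135845; start (x,ẋ)=(-0.012114, 0.542718) → end (x,ẋ)=(0.123016, 0.130602)
phase 3: p=0.4327, T=0.324, ωT=1.179684, cosh=1.780361, sinh=1.472985; start (x,ẋ)=(0.123016, 0.130602) → end (x,ẋ)=(-0.065814, -1.428360)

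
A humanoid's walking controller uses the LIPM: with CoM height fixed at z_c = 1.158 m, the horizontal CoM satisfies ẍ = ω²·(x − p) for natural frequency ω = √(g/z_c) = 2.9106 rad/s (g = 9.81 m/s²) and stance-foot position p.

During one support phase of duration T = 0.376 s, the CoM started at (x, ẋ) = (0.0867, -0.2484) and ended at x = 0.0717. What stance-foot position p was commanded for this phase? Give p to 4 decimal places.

ωT = 2.9106·0.376 = 1.094386; cosh(ωT) = 1.661046, sinh(ωT) = 1.326301
x(T) = p + (x₀−p)·cosh(ωT) + (ẋ₀/ω)·sinh(ωT) ⇒ p·(1 − cosh) = x(T) − x₀·cosh − (ẋ₀/ω)·sinh
numerator   = 0.0717 − (0.0867)·1.661046 − (-0.2484/2.9106)·1.326301 = 0.040878
denominator = 1 − 1.661046 = -0.661046
p = 0.040878 / -0.661046 = -0.0618

p = -0.0618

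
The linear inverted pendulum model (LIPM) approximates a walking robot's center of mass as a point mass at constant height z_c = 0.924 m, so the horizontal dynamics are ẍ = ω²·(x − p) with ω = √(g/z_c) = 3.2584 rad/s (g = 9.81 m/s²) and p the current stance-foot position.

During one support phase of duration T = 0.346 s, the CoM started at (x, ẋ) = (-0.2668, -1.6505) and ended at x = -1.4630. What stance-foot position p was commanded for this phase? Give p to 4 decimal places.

p = 0.4363

ωT = 3.2584·0.346 = 1.127406; cosh(ωT) = 1.705755, sinh(ωT) = 1.381883
x(T) = p + (x₀−p)·cosh(ωT) + (ẋ₀/ω)·sinh(ωT) ⇒ p·(1 − cosh) = x(T) − x₀·cosh − (ẋ₀/ω)·sinh
numerator   = -1.4630 − (-0.2668)·1.705755 − (-1.6505/3.2584)·1.381883 = -0.307930
denominator = 1 − 1.705755 = -0.705755
p = -0.307930 / -0.705755 = 0.4363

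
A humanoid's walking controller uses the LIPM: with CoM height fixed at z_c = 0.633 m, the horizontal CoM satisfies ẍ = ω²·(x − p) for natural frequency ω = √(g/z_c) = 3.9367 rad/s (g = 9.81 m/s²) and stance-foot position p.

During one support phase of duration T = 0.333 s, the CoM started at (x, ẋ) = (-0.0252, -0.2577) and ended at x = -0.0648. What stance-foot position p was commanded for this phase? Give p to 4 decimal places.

p = -0.0990

ωT = 3.9367·0.333 = 1.310921; cosh(ωT) = 1.989580, sinh(ωT) = 1.720009
x(T) = p + (x₀−p)·cosh(ωT) + (ẋ₀/ω)·sinh(ωT) ⇒ p·(1 − cosh) = x(T) − x₀·cosh − (ẋ₀/ω)·sinh
numerator   = -0.0648 − (-0.0252)·1.989580 − (-0.2577/3.9367)·1.720009 = 0.097931
denominator = 1 − 1.989580 = -0.989580
p = 0.097931 / -0.989580 = -0.0990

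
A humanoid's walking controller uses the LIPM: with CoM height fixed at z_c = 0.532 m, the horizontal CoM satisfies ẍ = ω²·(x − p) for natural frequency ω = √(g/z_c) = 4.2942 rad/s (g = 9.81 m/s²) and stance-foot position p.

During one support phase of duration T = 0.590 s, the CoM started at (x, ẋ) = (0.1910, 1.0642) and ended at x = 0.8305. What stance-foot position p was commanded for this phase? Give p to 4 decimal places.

p = 0.3618

ωT = 4.2942·0.590 = 2.533578; cosh(ωT) = 6.338939, sinh(ωT) = 6.259564
x(T) = p + (x₀−p)·cosh(ωT) + (ẋ₀/ω)·sinh(ωT) ⇒ p·(1 − cosh) = x(T) − x₀·cosh − (ẋ₀/ω)·sinh
numerator   = 0.8305 − (0.1910)·6.338939 − (1.0642/4.2942)·6.259564 = -1.931499
denominator = 1 − 6.338939 = -5.338939
p = -1.931499 / -5.338939 = 0.3618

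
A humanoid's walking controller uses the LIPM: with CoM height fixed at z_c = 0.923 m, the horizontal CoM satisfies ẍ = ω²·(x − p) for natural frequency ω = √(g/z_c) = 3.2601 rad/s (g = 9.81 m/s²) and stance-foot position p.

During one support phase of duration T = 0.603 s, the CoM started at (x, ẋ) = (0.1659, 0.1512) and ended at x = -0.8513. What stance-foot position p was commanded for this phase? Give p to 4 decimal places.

ωT = 3.2601·0.603 = 1.965840; cosh(ωT) = 3.640474, sinh(ωT) = 3.500436
x(T) = p + (x₀−p)·cosh(ωT) + (ẋ₀/ω)·sinh(ωT) ⇒ p·(1 − cosh) = x(T) − x₀·cosh − (ẋ₀/ω)·sinh
numerator   = -0.8513 − (0.1659)·3.640474 − (0.1512/3.2601)·3.500436 = -1.617601
denominator = 1 − 3.640474 = -2.640474
p = -1.617601 / -2.640474 = 0.6126

p = 0.6126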